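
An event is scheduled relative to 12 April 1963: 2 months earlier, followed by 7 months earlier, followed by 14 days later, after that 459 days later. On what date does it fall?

October 28, 1963

Subtracting 2 months from April 12, 1963:
month 4 − 2 = 2 → February 1963.
Day 12 is valid in February, giving February 12, 1963.
Subtracting 7 months from February 12, 1963:
month 2 − 7 = -5, which is month 7 of year 1962 → July 1962.
Day 12 is valid in July, giving July 12, 1962.
Adding 14 days from July 12, 1962:
July has 31 days; 12 + 14 = 26, still in July.
Adding 459 days from July 26, 1962:
July has 31 days, so 31 − 26 = 5 days remain after July 26, 1962; 459 − 5 = 454 left.
August 1962 has 31 days: 454 − 31 = 423 left.
September 1962 has 30 days: 423 − 30 = 393 left.
October 1962 has 31 days: 393 − 31 = 362 left.
November 1962 has 30 days: 362 − 30 = 332 left.
December 1962 has 31 days: 332 − 31 = 301 left.
January 1963 has 31 days: 301 − 31 = 270 left.
February 1963 has 28 days (1963 is not a leap year): 270 − 28 = 242 left.
March 1963 has 31 days: 242 − 31 = 211 left.
April 1963 has 30 days: 211 − 30 = 181 left.
May 1963 has 31 days: 181 − 31 = 150 left.
June 1963 has 30 days: 150 − 30 = 120 left.
July 1963 has 31 days: 120 − 31 = 89 left.
August 1963 has 31 days: 89 − 31 = 58 left.
September 1963 has 30 days: 58 − 30 = 28 left.
28 days into October 1963 → October 28, 1963.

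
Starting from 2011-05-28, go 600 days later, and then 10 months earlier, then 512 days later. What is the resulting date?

Advancing 600 days from May 28, 2011:
May has 31 days, so 31 − 28 = 3 days remain after May 28, 2011; 600 − 3 = 597 left.
June 2011 has 30 days: 597 − 30 = 567 left.
July 2011 has 31 days: 567 − 31 = 536 left.
August 2011 has 31 days: 536 − 31 = 505 left.
September 2011 has 30 days: 505 − 30 = 475 left.
October 2011 has 31 days: 475 − 31 = 444 left.
November 2011 has 30 days: 444 − 30 = 414 left.
December 2011 has 31 days: 414 − 31 = 383 left.
January 2012 has 31 days: 383 − 31 = 352 left.
February 2012 has 29 days (2012 is a leap year): 352 − 29 = 323 left.
March 2012 has 31 days: 323 − 31 = 292 left.
April 2012 has 30 days: 292 − 30 = 262 left.
May 2012 has 31 days: 262 − 31 = 231 left.
June 2012 has 30 days: 231 − 30 = 201 left.
July 2012 has 31 days: 201 − 31 = 170 left.
August 2012 has 31 days: 170 − 31 = 139 left.
September 2012 has 30 days: 139 − 30 = 109 left.
October 2012 has 31 days: 109 − 31 = 78 left.
November 2012 has 30 days: 78 − 30 = 48 left.
December 2012 has 31 days: 48 − 31 = 17 left.
17 days into January 2013 → January 17, 2013.
Going back 10 months from January 17, 2013:
month 1 − 10 = -9, which is month 3 of year 2012 → March 2012.
Day 17 is valid in March, giving March 17, 2012.
Advancing 512 days from March 17, 2012:
March has 31 days, so 31 − 17 = 14 days remain after March 17, 2012; 512 − 14 = 498 left.
April 2012 has 30 days: 498 − 30 = 468 left.
May 2012 has 31 days: 468 − 31 = 437 left.
June 2012 has 30 days: 437 − 30 = 407 left.
July 2012 has 31 days: 407 − 31 = 376 left.
August 2012 has 31 days: 376 − 31 = 345 left.
September 2012 has 30 days: 345 − 30 = 315 left.
October 2012 has 31 days: 315 − 31 = 284 left.
November 2012 has 30 days: 284 − 30 = 254 left.
December 2012 has 31 days: 254 − 31 = 223 left.
January 2013 has 31 days: 223 − 31 = 192 left.
February 2013 has 28 days (2013 is not a leap year): 192 − 28 = 164 left.
March 2013 has 31 days: 164 − 31 = 133 left.
April 2013 has 30 days: 133 − 30 = 103 left.
May 2013 has 31 days: 103 − 31 = 72 left.
June 2013 has 30 days: 72 − 30 = 42 left.
July 2013 has 31 days: 42 − 31 = 11 left.
11 days into August 2013 → August 11, 2013.

August 11, 2013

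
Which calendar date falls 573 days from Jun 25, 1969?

Counting forward 573 days from June 25, 1969.
June has 30 days, so 30 − 25 = 5 days remain after June 25, 1969; 573 − 5 = 568 left.
July 1969 has 31 days: 568 − 31 = 537 left.
August 1969 has 31 days: 537 − 31 = 506 left.
September 1969 has 30 days: 506 − 30 = 476 left.
October 1969 has 31 days: 476 − 31 = 445 left.
November 1969 has 30 days: 445 − 30 = 415 left.
December 1969 has 31 days: 415 − 31 = 384 left.
January 1970 has 31 days: 384 − 31 = 353 left.
February 1970 has 28 days (1970 is not a leap year): 353 − 28 = 325 left.
March 1970 has 31 days: 325 − 31 = 294 left.
April 1970 has 30 days: 294 − 30 = 264 left.
May 1970 has 31 days: 264 − 31 = 233 left.
June 1970 has 30 days: 233 − 30 = 203 left.
July 1970 has 31 days: 203 − 31 = 172 left.
August 1970 has 31 days: 172 − 31 = 141 left.
September 1970 has 30 days: 141 − 30 = 111 left.
October 1970 has 31 days: 111 − 31 = 80 left.
November 1970 has 30 days: 80 − 30 = 50 left.
December 1970 has 31 days: 50 − 31 = 19 left.
19 days into January 1971 → January 19, 1971.

January 19, 1971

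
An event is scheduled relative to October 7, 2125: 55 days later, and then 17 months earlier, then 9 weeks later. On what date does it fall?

September 2, 2124

Adding 55 days from October 7, 2125:
October has 31 days, so 31 − 7 = 24 days remain after October 7, 2125; 55 − 24 = 31 left.
November 2125 has 30 days: 31 − 30 = 1 left.
1 day into December 2125 → December 1, 2125.
Subtracting 17 months from December 1, 2125:
month 12 − 17 = -5, which is month 7 of year 2124 → July 2124.
Day 1 is valid in July, giving July 1, 2124.
Adding 9 weeks (= 63 days) from July 1, 2124:
July has 31 days, so 31 − 1 = 30 days remain after July 1, 2124; 63 − 30 = 33 left.
August 2124 has 31 days: 33 − 31 = 2 left.
2 days into September 2124 → September 2, 2124.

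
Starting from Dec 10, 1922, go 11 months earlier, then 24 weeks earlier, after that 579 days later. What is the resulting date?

Going back 11 months from December 10, 1922:
month 12 − 11 = 1 → January 1922.
Day 10 is valid in January, giving January 10, 1922.
Subtracting 24 weeks (= 168 days) from January 10, 1922:
Going back 10 days from January 10, 1922 reaches the end of the previous month; 168 − 10 = 158 left.
December 1921 has 31 days: 158 − 31 = 127 left.
November 1921 has 30 days: 127 − 30 = 97 left.
October 1921 has 31 days: 97 − 31 = 66 left.
September 1921 has 30 days: 66 − 30 = 36 left.
August 1921 has 31 days: 36 − 31 = 5 left.
July 1921 has 31 days; 31 − 5 = 26 → July 26, 1921.
Adding 579 days from July 26, 1921:
July has 31 days, so 31 − 26 = 5 days remain after July 26, 1921; 579 − 5 = 574 left.
August 1921 has 31 days: 574 − 31 = 543 left.
September 1921 has 30 days: 543 − 30 = 513 left.
October 1921 has 31 days: 513 − 31 = 482 left.
November 1921 has 30 days: 482 − 30 = 452 left.
December 1921 has 31 days: 452 − 31 = 421 left.
January 1922 has 31 days: 421 − 31 = 390 left.
February 1922 has 28 days (1922 is not a leap year): 390 − 28 = 362 left.
March 1922 has 31 days: 362 − 31 = 331 left.
April 1922 has 30 days: 331 − 30 = 301 left.
May 1922 has 31 days: 301 − 31 = 270 left.
June 1922 has 30 days: 270 − 30 = 240 left.
July 1922 has 31 days: 240 − 31 = 209 left.
August 1922 has 31 days: 209 − 31 = 178 left.
September 1922 has 30 days: 178 − 30 = 148 left.
October 1922 has 31 days: 148 − 31 = 117 left.
November 1922 has 30 days: 117 − 30 = 87 left.
December 1922 has 31 days: 87 − 31 = 56 left.
January 1923 has 31 days: 56 − 31 = 25 left.
25 days into February 1923 → February 25, 1923.

February 25, 1923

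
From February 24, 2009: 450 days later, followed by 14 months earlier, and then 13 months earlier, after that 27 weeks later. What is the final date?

August 27, 2008

Adding 450 days from February 24, 2009:
February has 28 days, so 28 − 24 = 4 days remain after February 24, 2009; 450 − 4 = 446 left.
March 2009 has 31 days: 446 − 31 = 415 left.
April 2009 has 30 days: 415 − 30 = 385 left.
May 2009 has 31 days: 385 − 31 = 354 left.
June 2009 has 30 days: 354 − 30 = 324 left.
July 2009 has 31 days: 324 − 31 = 293 left.
August 2009 has 31 days: 293 − 31 = 262 left.
September 2009 has 30 days: 262 − 30 = 232 left.
October 2009 has 31 days: 232 − 31 = 201 left.
November 2009 has 30 days: 201 − 30 = 171 left.
December 2009 has 31 days: 171 − 31 = 140 left.
January 2010 has 31 days: 140 − 31 = 109 left.
February 2010 has 28 days (2010 is not a leap year): 109 − 28 = 81 left.
March 2010 has 31 days: 81 − 31 = 50 left.
April 2010 has 30 days: 50 − 30 = 20 left.
20 days into May 2010 → May 20, 2010.
Counting back 14 months from May 20, 2010:
month 5 − 14 = -9, which is month 3 of year 2009 → March 2009.
Day 20 is valid in March, giving March 20, 2009.
Going back 13 months from March 20, 2009:
month 3 − 13 = -10, which is month 2 of year 2008 → February 2008.
Day 20 is valid in February, giving February 20, 2008.
Advancing 27 weeks (= 189 days) from February 20, 2008:
February has 29 days, so 29 − 20 = 9 days remain after February 20, 2008; 189 − 9 = 180 left.
March 2008 has 31 days: 180 − 31 = 149 left.
April 2008 has 30 days: 149 − 30 = 119 left.
May 2008 has 31 days: 119 − 31 = 88 left.
June 2008 has 30 days: 88 − 30 = 58 left.
July 2008 has 31 days: 58 − 31 = 27 left.
27 days into August 2008 → August 27, 2008.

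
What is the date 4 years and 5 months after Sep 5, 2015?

February 5, 2020

Adding 4 years and 5 months from September 5, 2015.
+4 years → 2019; month 9 + 5 = 14, which is month 2 of year 2020 → February 2020.
Day 5 is valid in February, giving February 5, 2020.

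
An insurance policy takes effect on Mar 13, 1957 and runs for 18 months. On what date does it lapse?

Advancing 18 months from March 13, 1957.
month 3 + 18 = 21, which is month 9 of year 1958 → September 1958.
Day 13 is valid in September, giving September 13, 1958.

September 13, 1958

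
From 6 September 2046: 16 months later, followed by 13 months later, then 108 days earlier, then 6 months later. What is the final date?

Counting forward 16 months from September 6, 2046:
month 9 + 16 = 25, which is month 1 of year 2048 → January 2048.
Day 6 is valid in January, giving January 6, 2048.
Counting forward 13 months from January 6, 2048:
month 1 + 13 = 14, which is month 2 of year 2049 → February 2049.
Day 6 is valid in February, giving February 6, 2049.
Going back 108 days from February 6, 2049:
Going back 6 days from February 6, 2049 reaches the end of the previous month; 108 − 6 = 102 left.
January 2049 has 31 days: 102 − 31 = 71 left.
December 2048 has 31 days: 71 − 31 = 40 left.
November 2048 has 30 days: 40 − 30 = 10 left.
October 2048 has 31 days; 31 − 10 = 21 → October 21, 2048.
Advancing 6 months from October 21, 2048:
month 10 + 6 = 16, which is month 4 of year 2049 → April 2049.
Day 21 is valid in April, giving April 21, 2049.

April 21, 2049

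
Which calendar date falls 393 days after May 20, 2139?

Advancing 393 days from May 20, 2139.
May has 31 days, so 31 − 20 = 11 days remain after May 20, 2139; 393 − 11 = 382 left.
June 2139 has 30 days: 382 − 30 = 352 left.
July 2139 has 31 days: 352 − 31 = 321 left.
August 2139 has 31 days: 321 − 31 = 290 left.
September 2139 has 30 days: 290 − 30 = 260 left.
October 2139 has 31 days: 260 − 31 = 229 left.
November 2139 has 30 days: 229 − 30 = 199 left.
December 2139 has 31 days: 199 − 31 = 168 left.
January 2140 has 31 days: 168 − 31 = 137 left.
February 2140 has 29 days (2140 is a leap year): 137 − 29 = 108 left.
March 2140 has 31 days: 108 − 31 = 77 left.
April 2140 has 30 days: 77 − 30 = 47 left.
May 2140 has 31 days: 47 − 31 = 16 left.
16 days into June 2140 → June 16, 2140.

June 16, 2140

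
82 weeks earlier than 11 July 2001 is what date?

December 15, 1999

Going back 82 weeks = 574 days from July 11, 2001.
Going back 11 days from July 11, 2001 reaches the end of the previous month; 574 − 11 = 563 left.
June 2001 has 30 days: 563 − 30 = 533 left.
May 2001 has 31 days: 533 − 31 = 502 left.
April 2001 has 30 days: 502 − 30 = 472 left.
March 2001 has 31 days: 472 − 31 = 441 left.
February 2001 has 28 days (2001 is not a leap year): 441 − 28 = 413 left.
January 2001 has 31 days: 413 − 31 = 382 left.
December 2000 has 31 days: 382 − 31 = 351 left.
November 2000 has 30 days: 351 − 30 = 321 left.
October 2000 has 31 days: 321 − 31 = 290 left.
September 2000 has 30 days: 290 − 30 = 260 left.
August 2000 has 31 days: 260 − 31 = 229 left.
July 2000 has 31 days: 229 − 31 = 198 left.
June 2000 has 30 days: 198 − 30 = 168 left.
May 2000 has 31 days: 168 − 31 = 137 left.
April 2000 has 30 days: 137 − 30 = 107 left.
March 2000 has 31 days: 107 − 31 = 76 left.
February 2000 has 29 days (2000 is a leap year (divisible by 400)): 76 − 29 = 47 left.
January 2000 has 31 days: 47 − 31 = 16 left.
December 1999 has 31 days; 31 − 16 = 15 → December 15, 1999.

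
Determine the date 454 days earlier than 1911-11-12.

Going back 454 days from November 12, 1911.
Going back 12 days from November 12, 1911 reaches the end of the previous month; 454 − 12 = 442 left.
October 1911 has 31 days: 442 − 31 = 411 left.
September 1911 has 30 days: 411 − 30 = 381 left.
August 1911 has 31 days: 381 − 31 = 350 left.
July 1911 has 31 days: 350 − 31 = 319 left.
June 1911 has 30 days: 319 − 30 = 289 left.
May 1911 has 31 days: 289 − 31 = 258 left.
April 1911 has 30 days: 258 − 30 = 228 left.
March 1911 has 31 days: 228 − 31 = 197 left.
February 1911 has 28 days (1911 is not a leap year): 197 − 28 = 169 left.
January 1911 has 31 days: 169 − 31 = 138 left.
December 1910 has 31 days: 138 − 31 = 107 left.
November 1910 has 30 days: 107 − 30 = 77 left.
October 1910 has 31 days: 77 − 31 = 46 left.
September 1910 has 30 days: 46 − 30 = 16 left.
August 1910 has 31 days; 31 − 16 = 15 → August 15, 1910.

August 15, 1910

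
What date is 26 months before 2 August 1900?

June 2, 1898

Subtracting 26 months from August 2, 1900.
month 8 − 26 = -18, which is month 6 of year 1898 → June 1898.
Day 2 is valid in June, giving June 2, 1898.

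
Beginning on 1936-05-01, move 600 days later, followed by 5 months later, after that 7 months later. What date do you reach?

Counting forward 600 days from May 1, 1936:
May has 31 days, so 31 − 1 = 30 days remain after May 1, 1936; 600 − 30 = 570 left.
June 1936 has 30 days: 570 − 30 = 540 left.
July 1936 has 31 days: 540 − 31 = 509 left.
August 1936 has 31 days: 509 − 31 = 478 left.
September 1936 has 30 days: 478 − 30 = 448 left.
October 1936 has 31 days: 448 − 31 = 417 left.
November 1936 has 30 days: 417 − 30 = 387 left.
December 1936 has 31 days: 387 − 31 = 356 left.
January 1937 has 31 days: 356 − 31 = 325 left.
February 1937 has 28 days (1937 is not a leap year): 325 − 28 = 297 left.
March 1937 has 31 days: 297 − 31 = 266 left.
April 1937 has 30 days: 266 − 30 = 236 left.
May 1937 has 31 days: 236 − 31 = 205 left.
June 1937 has 30 days: 205 − 30 = 175 left.
July 1937 has 31 days: 175 − 31 = 144 left.
August 1937 has 31 days: 144 − 31 = 113 left.
September 1937 has 30 days: 113 − 30 = 83 left.
October 1937 has 31 days: 83 − 31 = 52 left.
November 1937 has 30 days: 52 − 30 = 22 left.
22 days into December 1937 → December 22, 1937.
Advancing 5 months from December 22, 1937:
month 12 + 5 = 17, which is month 5 of year 1938 → May 1938.
Day 22 is valid in May, giving May 22, 1938.
Adding 7 months from May 22, 1938:
month 5 + 7 = 12 → December 1938.
Day 22 is valid in December, giving December 22, 1938.

December 22, 1938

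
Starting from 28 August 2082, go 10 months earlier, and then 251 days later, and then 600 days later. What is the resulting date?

February 26, 2084

Subtracting 10 months from August 28, 2082:
month 8 − 10 = -2, which is month 10 of year 2081 → October 2081.
Day 28 is valid in October, giving October 28, 2081.
Advancing 251 days from October 28, 2081:
October has 31 days, so 31 − 28 = 3 days remain after October 28, 2081; 251 − 3 = 248 left.
November 2081 has 30 days: 248 − 30 = 218 left.
December 2081 has 31 days: 218 − 31 = 187 left.
January 2082 has 31 days: 187 − 31 = 156 left.
February 2082 has 28 days (2082 is not a leap year): 156 − 28 = 128 left.
March 2082 has 31 days: 128 − 31 = 97 left.
April 2082 has 30 days: 97 − 30 = 67 left.
May 2082 has 31 days: 67 − 31 = 36 left.
June 2082 has 30 days: 36 − 30 = 6 left.
6 days into July 2082 → July 6, 2082.
Advancing 600 days from July 6, 2082:
July has 31 days, so 31 − 6 = 25 days remain after July 6, 2082; 600 − 25 = 575 left.
August 2082 has 31 days: 575 − 31 = 544 left.
September 2082 has 30 days: 544 − 30 = 514 left.
October 2082 has 31 days: 514 − 31 = 483 left.
November 2082 has 30 days: 483 − 30 = 453 left.
December 2082 has 31 days: 453 − 31 = 422 left.
January 2083 has 31 days: 422 − 31 = 391 left.
February 2083 has 28 days (2083 is not a leap year): 391 − 28 = 363 left.
March 2083 has 31 days: 363 − 31 = 332 left.
April 2083 has 30 days: 332 − 30 = 302 left.
May 2083 has 31 days: 302 − 31 = 271 left.
June 2083 has 30 days: 271 − 30 = 241 left.
July 2083 has 31 days: 241 − 31 = 210 left.
August 2083 has 31 days: 210 − 31 = 179 left.
September 2083 has 30 days: 179 − 30 = 149 left.
October 2083 has 31 days: 149 − 31 = 118 left.
November 2083 has 30 days: 118 − 30 = 88 left.
December 2083 has 31 days: 88 − 31 = 57 left.
January 2084 has 31 days: 57 − 31 = 26 left.
26 days into February 2084 → February 26, 2084.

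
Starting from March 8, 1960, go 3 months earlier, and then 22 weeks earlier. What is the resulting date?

July 7, 1959

Subtracting 3 months from March 8, 1960:
month 3 − 3 = 0, which is month 12 of year 1959 → December 1959.
Day 8 is valid in December, giving December 8, 1959.
Counting back 22 weeks (= 154 days) from December 8, 1959:
Going back 8 days from December 8, 1959 reaches the end of the previous month; 154 − 8 = 146 left.
November 1959 has 30 days: 146 − 30 = 116 left.
October 1959 has 31 days: 116 − 31 = 85 left.
September 1959 has 30 days: 85 − 30 = 55 left.
August 1959 has 31 days: 55 − 31 = 24 left.
July 1959 has 31 days; 31 − 24 = 7 → July 7, 1959.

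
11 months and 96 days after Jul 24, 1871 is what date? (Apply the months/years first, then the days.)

September 28, 1872

Advancing 11 months and 96 days from July 24, 1871: first the month/year part, then the days.
month 7 + 11 = 18, which is month 6 of year 1872 → June 1872.
Day 24 is valid in June, giving June 24, 1872.
Now add 96 days from June 24, 1872.
June has 30 days, so 30 − 24 = 6 days remain after June 24, 1872; 96 − 6 = 90 left.
July 1872 has 31 days: 90 − 31 = 59 left.
August 1872 has 31 days: 59 − 31 = 28 left.
28 days into September 1872 → September 28, 1872.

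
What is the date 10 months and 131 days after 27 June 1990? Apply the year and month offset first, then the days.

Advancing 10 months and 131 days from June 27, 1990: first the month/year part, then the days.
month 6 + 10 = 16, which is month 4 of year 1991 → April 1991.
Day 27 is valid in April, giving April 27, 1991.
Now add 131 days from April 27, 1991.
April has 30 days, so 30 − 27 = 3 days remain after April 27, 1991; 131 − 3 = 128 left.
May 1991 has 31 days: 128 − 31 = 97 left.
June 1991 has 30 days: 97 − 30 = 67 left.
July 1991 has 31 days: 67 − 31 = 36 left.
August 1991 has 31 days: 36 − 31 = 5 left.
5 days into September 1991 → September 5, 1991.

September 5, 1991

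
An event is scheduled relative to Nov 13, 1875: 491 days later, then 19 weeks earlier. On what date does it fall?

November 5, 1876

Adding 491 days from November 13, 1875:
November has 30 days, so 30 − 13 = 17 days remain after November 13, 1875; 491 − 17 = 474 left.
December 1875 has 31 days: 474 − 31 = 443 left.
January 1876 has 31 days: 443 − 31 = 412 left.
February 1876 has 29 days (1876 is a leap year): 412 − 29 = 383 left.
March 1876 has 31 days: 383 − 31 = 352 left.
April 1876 has 30 days: 352 − 30 = 322 left.
May 1876 has 31 days: 322 − 31 = 291 left.
June 1876 has 30 days: 291 − 30 = 261 left.
July 1876 has 31 days: 261 − 31 = 230 left.
August 1876 has 31 days: 230 − 31 = 199 left.
September 1876 has 30 days: 199 − 30 = 169 left.
October 1876 has 31 days: 169 − 31 = 138 left.
November 1876 has 30 days: 138 − 30 = 108 left.
December 1876 has 31 days: 108 − 31 = 77 left.
January 1877 has 31 days: 77 − 31 = 46 left.
February 1877 has 28 days (1877 is not a leap year): 46 − 28 = 18 left.
18 days into March 1877 → March 18, 1877.
Going back 19 weeks (= 133 days) from March 18, 1877:
Going back 18 days from March 18, 1877 reaches the end of the previous month; 133 − 18 = 115 left.
February 1877 has 28 days (1877 is not a leap year): 115 − 28 = 87 left.
January 1877 has 31 days: 87 − 31 = 56 left.
December 1876 has 31 days: 56 − 31 = 25 left.
November 1876 has 30 days; 30 − 25 = 5 → November 5, 1876.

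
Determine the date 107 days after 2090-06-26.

October 11, 2090

Adding 107 days from June 26, 2090.
June has 30 days, so 30 − 26 = 4 days remain after June 26, 2090; 107 − 4 = 103 left.
July 2090 has 31 days: 103 − 31 = 72 left.
August 2090 has 31 days: 72 − 31 = 41 left.
September 2090 has 30 days: 41 − 30 = 11 left.
11 days into October 2090 → October 11, 2090.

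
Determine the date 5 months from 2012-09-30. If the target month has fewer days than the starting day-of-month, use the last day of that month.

Counting forward 5 months from September 30, 2012.
month 9 + 5 = 14, which is month 2 of year 2013 → February 2013.
February 2013 has only 28 days (2013 is not a leap year — relevant if February), and the start was day 30, so the date clamps to February 28, 2013.

February 28, 2013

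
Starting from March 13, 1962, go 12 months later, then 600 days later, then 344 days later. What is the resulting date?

Adding 12 months from March 13, 1962:
month 3 + 12 = 15, which is month 3 of year 1963 → March 1963.
Day 13 is valid in March, giving March 13, 1963.
Counting forward 600 days from March 13, 1963:
March has 31 days, so 31 − 13 = 18 days remain after March 13, 1963; 600 − 18 = 582 left.
April 1963 has 30 days: 582 − 30 = 552 left.
May 1963 has 31 days: 552 − 31 = 521 left.
June 1963 has 30 days: 521 − 30 = 491 left.
July 1963 has 31 days: 491 − 31 = 460 left.
August 1963 has 31 days: 460 − 31 = 429 left.
September 1963 has 30 days: 429 − 30 = 399 left.
October 1963 has 31 days: 399 − 31 = 368 left.
November 1963 has 30 days: 368 − 30 = 338 left.
December 1963 has 31 days: 338 − 31 = 307 left.
January 1964 has 31 days: 307 − 31 = 276 left.
February 1964 has 29 days (1964 is a leap year): 276 − 29 = 247 left.
March 1964 has 31 days: 247 − 31 = 216 left.
April 1964 has 30 days: 216 − 30 = 186 left.
May 1964 has 31 days: 186 − 31 = 155 left.
June 1964 has 30 days: 155 − 30 = 125 left.
July 1964 has 31 days: 125 − 31 = 94 left.
August 1964 has 31 days: 94 − 31 = 63 left.
September 1964 has 30 days: 63 − 30 = 33 left.
October 1964 has 31 days: 33 − 31 = 2 left.
2 days into November 1964 → November 2, 1964.
Counting forward 344 days from November 2, 1964:
November has 30 days, so 30 − 2 = 28 days remain after November 2, 1964; 344 − 28 = 316 left.
December 1964 has 31 days: 316 − 31 = 285 left.
January 1965 has 31 days: 285 − 31 = 254 left.
February 1965 has 28 days (1965 is not a leap year): 254 − 28 = 226 left.
March 1965 has 31 days: 226 − 31 = 195 left.
April 1965 has 30 days: 195 − 30 = 165 left.
May 1965 has 31 days: 165 − 31 = 134 left.
June 1965 has 30 days: 134 − 30 = 104 left.
July 1965 has 31 days: 104 − 31 = 73 left.
August 1965 has 31 days: 73 − 31 = 42 left.
September 1965 has 30 days: 42 − 30 = 12 left.
12 days into October 1965 → October 12, 1965.

October 12, 1965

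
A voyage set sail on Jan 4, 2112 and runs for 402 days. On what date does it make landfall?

February 9, 2113

Advancing 402 days from January 4, 2112.
January has 31 days, so 31 − 4 = 27 days remain after January 4, 2112; 402 − 27 = 375 left.
February 2112 has 29 days (2112 is a leap year): 375 − 29 = 346 left.
March 2112 has 31 days: 346 − 31 = 315 left.
April 2112 has 30 days: 315 − 30 = 285 left.
May 2112 has 31 days: 285 − 31 = 254 left.
June 2112 has 30 days: 254 − 30 = 224 left.
July 2112 has 31 days: 224 − 31 = 193 left.
August 2112 has 31 days: 193 − 31 = 162 left.
September 2112 has 30 days: 162 − 30 = 132 left.
October 2112 has 31 days: 132 − 31 = 101 left.
November 2112 has 30 days: 101 − 30 = 71 left.
December 2112 has 31 days: 71 − 31 = 40 left.
January 2113 has 31 days: 40 − 31 = 9 left.
9 days into February 2113 → February 9, 2113.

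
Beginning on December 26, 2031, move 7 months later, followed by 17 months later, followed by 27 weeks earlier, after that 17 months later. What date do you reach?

Advancing 7 months from December 26, 2031:
month 12 + 7 = 19, which is month 7 of year 2032 → July 2032.
Day 26 is valid in July, giving July 26, 2032.
Advancing 17 months from July 26, 2032:
month 7 + 17 = 24, which is month 12 of year 2033 → December 2033.
Day 26 is valid in December, giving December 26, 2033.
Counting back 27 weeks (= 189 days) from December 26, 2033:
Going back 26 days from December 26, 2033 reaches the end of the previous month; 189 − 26 = 163 left.
November 2033 has 30 days: 163 − 30 = 133 left.
October 2033 has 31 days: 133 − 31 = 102 left.
September 2033 has 30 days: 102 − 30 = 72 left.
August 2033 has 31 days: 72 − 31 = 41 left.
July 2033 has 31 days: 41 − 31 = 10 left.
June 2033 has 30 days; 30 − 10 = 20 → June 20, 2033.
Advancing 17 months from June 20, 2033:
month 6 + 17 = 23, which is month 11 of year 2034 → November 2034.
Day 20 is valid in November, giving November 20, 2034.

November 20, 2034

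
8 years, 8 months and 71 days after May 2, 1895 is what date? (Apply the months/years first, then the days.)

March 13, 1904

Adding 8 years, 8 months and 71 days from May 2, 1895: first the month/year part, then the days.
+8 years → 1903; month 5 + 8 = 13, which is month 1 of year 1904 → January 1904.
Day 2 is valid in January, giving January 2, 1904.
Now add 71 days from January 2, 1904.
January has 31 days, so 31 − 2 = 29 days remain after January 2, 1904; 71 − 29 = 42 left.
February 1904 has 29 days (1904 is a leap year): 42 − 29 = 13 left.
13 days into March 1904 → March 13, 1904.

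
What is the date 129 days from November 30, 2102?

Counting forward 129 days from November 30, 2102.
November has 30 days, so 30 − 30 = 0 days remain after November 30, 2102; 129 − 0 = 129 left.
December 2102 has 31 days: 129 − 31 = 98 left.
January 2103 has 31 days: 98 − 31 = 67 left.
February 2103 has 28 days (2103 is not a leap year): 67 − 28 = 39 left.
March 2103 has 31 days: 39 − 31 = 8 left.
8 days into April 2103 → April 8, 2103.

April 8, 2103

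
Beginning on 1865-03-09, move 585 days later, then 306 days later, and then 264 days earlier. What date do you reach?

November 26, 1866

Advancing 585 days from March 9, 1865:
March has 31 days, so 31 − 9 = 22 days remain after March 9, 1865; 585 − 22 = 563 left.
April 1865 has 30 days: 563 − 30 = 533 left.
May 1865 has 31 days: 533 − 31 = 502 left.
June 1865 has 30 days: 502 − 30 = 472 left.
July 1865 has 31 days: 472 − 31 = 441 left.
August 1865 has 31 days: 441 − 31 = 410 left.
September 1865 has 30 days: 410 − 30 = 380 left.
October 1865 has 31 days: 380 − 31 = 349 left.
November 1865 has 30 days: 349 − 30 = 319 left.
December 1865 has 31 days: 319 − 31 = 288 left.
January 1866 has 31 days: 288 − 31 = 257 left.
February 1866 has 28 days (1866 is not a leap year): 257 − 28 = 229 left.
March 1866 has 31 days: 229 − 31 = 198 left.
April 1866 has 30 days: 198 − 30 = 168 left.
May 1866 has 31 days: 168 − 31 = 137 left.
June 1866 has 30 days: 137 − 30 = 107 left.
July 1866 has 31 days: 107 − 31 = 76 left.
August 1866 has 31 days: 76 − 31 = 45 left.
September 1866 has 30 days: 45 − 30 = 15 left.
15 days into October 1866 → October 15, 1866.
Counting forward 306 days from October 15, 1866:
October has 31 days, so 31 − 15 = 16 days remain after October 15, 1866; 306 − 16 = 290 left.
November 1866 has 30 days: 290 − 30 = 260 left.
December 1866 has 31 days: 260 − 31 = 229 left.
January 1867 has 31 days: 229 − 31 = 198 left.
February 1867 has 28 days (1867 is not a leap year): 198 − 28 = 170 left.
March 1867 has 31 days: 170 − 31 = 139 left.
April 1867 has 30 days: 139 − 30 = 109 left.
May 1867 has 31 days: 109 − 31 = 78 left.
June 1867 has 30 days: 78 − 30 = 48 left.
July 1867 has 31 days: 48 − 31 = 17 left.
17 days into August 1867 → August 17, 1867.
Subtracting 264 days from August 17, 1867:
Going back 17 days from August 17, 1867 reaches the end of the previous month; 264 − 17 = 247 left.
July 1867 has 31 days: 247 − 31 = 216 left.
June 1867 has 30 days: 216 − 30 = 186 left.
May 1867 has 31 days: 186 − 31 = 155 left.
April 1867 has 30 days: 155 − 30 = 125 left.
March 1867 has 31 days: 125 − 31 = 94 left.
February 1867 has 28 days (1867 is not a leap year): 94 − 28 = 66 left.
January 1867 has 31 days: 66 − 31 = 35 left.
December 1866 has 31 days: 35 − 31 = 4 left.
November 1866 has 30 days; 30 − 4 = 26 → November 26, 1866.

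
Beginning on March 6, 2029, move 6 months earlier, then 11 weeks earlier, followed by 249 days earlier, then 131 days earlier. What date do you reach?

Going back 6 months from March 6, 2029:
month 3 − 6 = -3, which is month 9 of year 2028 → September 2028.
Day 6 is valid in September, giving September 6, 2028.
Subtracting 11 weeks (= 77 days) from September 6, 2028:
Going back 6 days from September 6, 2028 reaches the end of the previous month; 77 − 6 = 71 left.
August 2028 has 31 days: 71 − 31 = 40 left.
July 2028 has 31 days: 40 − 31 = 9 left.
June 2028 has 30 days; 30 − 9 = 21 → June 21, 2028.
Counting back 249 days from June 21, 2028:
Going back 21 days from June 21, 2028 reaches the end of the previous month; 249 − 21 = 228 left.
May 2028 has 31 days: 228 − 31 = 197 left.
April 2028 has 30 days: 197 − 30 = 167 left.
March 2028 has 31 days: 167 − 31 = 136 left.
February 2028 has 29 days (2028 is a leap year): 136 − 29 = 107 left.
January 2028 has 31 days: 107 − 31 = 76 left.
December 2027 has 31 days: 76 − 31 = 45 left.
November 2027 has 30 days: 45 − 30 = 15 left.
October 2027 has 31 days; 31 − 15 = 16 → October 16, 2027.
Counting back 131 days from October 16, 2027:
Going back 16 days from October 16, 2027 reaches the end of the previous month; 131 − 16 = 115 left.
September 2027 has 30 days: 115 − 30 = 85 left.
August 2027 has 31 days: 85 − 31 = 54 left.
July 2027 has 31 days: 54 − 31 = 23 left.
June 2027 has 30 days; 30 − 23 = 7 → June 7, 2027.

June 7, 2027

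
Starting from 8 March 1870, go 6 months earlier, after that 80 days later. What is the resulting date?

Counting back 6 months from March 8, 1870:
month 3 − 6 = -3, which is month 9 of year 1869 → September 1869.
Day 8 is valid in September, giving September 8, 1869.
Adding 80 days from September 8, 1869:
September has 30 days, so 30 − 8 = 22 days remain after September 8, 1869; 80 − 22 = 58 left.
October 1869 has 31 days: 58 − 31 = 27 left.
27 days into November 1869 → November 27, 1869.

November 27, 1869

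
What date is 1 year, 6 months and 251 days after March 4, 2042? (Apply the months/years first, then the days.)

Adding 1 year, 6 months and 251 days from March 4, 2042: first the month/year part, then the days.
+1 year → 2043; month 3 + 6 = 9 → September 2043.
Day 4 is valid in September, giving September 4, 2043.
Now add 251 days from September 4, 2043.
September has 30 days, so 30 − 4 = 26 days remain after September 4, 2043; 251 − 26 = 225 left.
October 2043 has 31 days: 225 − 31 = 194 left.
November 2043 has 30 days: 194 − 30 = 164 left.
December 2043 has 31 days: 164 − 31 = 133 left.
January 2044 has 31 days: 133 − 31 = 102 left.
February 2044 has 29 days (2044 is a leap year): 102 − 29 = 73 left.
March 2044 has 31 days: 73 − 31 = 42 left.
April 2044 has 30 days: 42 − 30 = 12 left.
12 days into May 2044 → May 12, 2044.

May 12, 2044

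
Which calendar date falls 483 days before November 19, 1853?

Counting back 483 days from November 19, 1853.
Going back 19 days from November 19, 1853 reaches the end of the previous month; 483 − 19 = 464 left.
October 1853 has 31 days: 464 − 31 = 433 left.
September 1853 has 30 days: 433 − 30 = 403 left.
August 1853 has 31 days: 403 − 31 = 372 left.
July 1853 has 31 days: 372 − 31 = 341 left.
June 1853 has 30 days: 341 − 30 = 311 left.
May 1853 has 31 days: 311 − 31 = 280 left.
April 1853 has 30 days: 280 − 30 = 250 left.
March 1853 has 31 days: 250 − 31 = 219 left.
February 1853 has 28 days (1853 is not a leap year): 219 − 28 = 191 left.
January 1853 has 31 days: 191 − 31 = 160 left.
December 1852 has 31 days: 160 − 31 = 129 left.
November 1852 has 30 days: 129 − 30 = 99 left.
October 1852 has 31 days: 99 − 31 = 68 left.
September 1852 has 30 days: 68 − 30 = 38 left.
August 1852 has 31 days: 38 − 31 = 7 left.
July 1852 has 31 days; 31 − 7 = 24 → July 24, 1852.

July 24, 1852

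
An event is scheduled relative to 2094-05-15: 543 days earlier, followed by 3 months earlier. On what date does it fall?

Going back 543 days from May 15, 2094:
Going back 15 days from May 15, 2094 reaches the end of the previous month; 543 − 15 = 528 left.
April 2094 has 30 days: 528 − 30 = 498 left.
March 2094 has 31 days: 498 − 31 = 467 left.
February 2094 has 28 days (2094 is not a leap year): 467 − 28 = 439 left.
January 2094 has 31 days: 439 − 31 = 408 left.
December 2093 has 31 days: 408 − 31 = 377 left.
November 2093 has 30 days: 377 − 30 = 347 left.
October 2093 has 31 days: 347 − 31 = 316 left.
September 2093 has 30 days: 316 − 30 = 286 left.
August 2093 has 31 days: 286 − 31 = 255 left.
July 2093 has 31 days: 255 − 31 = 224 left.
June 2093 has 30 days: 224 − 30 = 194 left.
May 2093 has 31 days: 194 − 31 = 163 left.
April 2093 has 30 days: 163 − 30 = 133 left.
March 2093 has 31 days: 133 − 31 = 102 left.
February 2093 has 28 days (2093 is not a leap year): 102 − 28 = 74 left.
January 2093 has 31 days: 74 − 31 = 43 left.
December 2092 has 31 days: 43 − 31 = 12 left.
November 2092 has 30 days; 30 − 12 = 18 → November 18, 2092.
Subtracting 3 months from November 18, 2092:
month 11 − 3 = 8 → August 2092.
Day 18 is valid in August, giving August 18, 2092.

August 18, 2092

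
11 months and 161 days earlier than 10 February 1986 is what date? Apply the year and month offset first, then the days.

September 30, 1984

Going back 11 months and 161 days from February 10, 1986: first the month/year part, then the days.
month 2 − 11 = -9, which is month 3 of year 1985 → March 1985.
Day 10 is valid in March, giving March 10, 1985.
Now subtract 161 days from March 10, 1985.
Going back 10 days from March 10, 1985 reaches the end of the previous month; 161 − 10 = 151 left.
February 1985 has 28 days (1985 is not a leap year): 151 − 28 = 123 left.
January 1985 has 31 days: 123 − 31 = 92 left.
December 1984 has 31 days: 92 − 31 = 61 left.
November 1984 has 30 days: 61 − 30 = 31 left.
October 1984 has 31 days: 31 − 31 = 0 left.
September 1984 has 30 days; 30 − 0 = 30 → September 30, 1984.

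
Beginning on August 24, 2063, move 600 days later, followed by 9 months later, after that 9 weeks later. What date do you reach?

March 19, 2066

Adding 600 days from August 24, 2063:
August has 31 days, so 31 − 24 = 7 days remain after August 24, 2063; 600 − 7 = 593 left.
September 2063 has 30 days: 593 − 30 = 563 left.
October 2063 has 31 days: 563 − 31 = 532 left.
November 2063 has 30 days: 532 − 30 = 502 left.
December 2063 has 31 days: 502 − 31 = 471 left.
January 2064 has 31 days: 471 − 31 = 440 left.
February 2064 has 29 days (2064 is a leap year): 440 − 29 = 411 left.
March 2064 has 31 days: 411 − 31 = 380 left.
April 2064 has 30 days: 380 − 30 = 350 left.
May 2064 has 31 days: 350 − 31 = 319 left.
June 2064 has 30 days: 319 − 30 = 289 left.
July 2064 has 31 days: 289 − 31 = 258 left.
August 2064 has 31 days: 258 − 31 = 227 left.
September 2064 has 30 days: 227 − 30 = 197 left.
October 2064 has 31 days: 197 − 31 = 166 left.
November 2064 has 30 days: 166 − 30 = 136 left.
December 2064 has 31 days: 136 − 31 = 105 left.
January 2065 has 31 days: 105 − 31 = 74 left.
February 2065 has 28 days (2065 is not a leap year): 74 − 28 = 46 left.
March 2065 has 31 days: 46 − 31 = 15 left.
15 days into April 2065 → April 15, 2065.
Adding 9 months from April 15, 2065:
month 4 + 9 = 13, which is month 1 of year 2066 → January 2066.
Day 15 is valid in January, giving January 15, 2066.
Adding 9 weeks (= 63 days) from January 15, 2066:
January has 31 days, so 31 − 15 = 16 days remain after January 15, 2066; 63 − 16 = 47 left.
February 2066 has 28 days (2066 is not a leap year): 47 − 28 = 19 left.
19 days into March 2066 → March 19, 2066.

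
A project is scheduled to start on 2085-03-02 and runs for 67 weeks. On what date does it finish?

Advancing 67 weeks = 469 days from March 2, 2085.
March has 31 days, so 31 − 2 = 29 days remain after March 2, 2085; 469 − 29 = 440 left.
April 2085 has 30 days: 440 − 30 = 410 left.
May 2085 has 31 days: 410 − 31 = 379 left.
June 2085 has 30 days: 379 − 30 = 349 left.
July 2085 has 31 days: 349 − 31 = 318 left.
August 2085 has 31 days: 318 − 31 = 287 left.
September 2085 has 30 days: 287 − 30 = 257 left.
October 2085 has 31 days: 257 − 31 = 226 left.
November 2085 has 30 days: 226 − 30 = 196 left.
December 2085 has 31 days: 196 − 31 = 165 left.
January 2086 has 31 days: 165 − 31 = 134 left.
February 2086 has 28 days (2086 is not a leap year): 134 − 28 = 106 left.
March 2086 has 31 days: 106 − 31 = 75 left.
April 2086 has 30 days: 75 − 30 = 45 left.
May 2086 has 31 days: 45 − 31 = 14 left.
14 days into June 2086 → June 14, 2086.

June 14, 2086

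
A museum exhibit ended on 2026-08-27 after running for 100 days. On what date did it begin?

Subtracting 100 days from August 27, 2026.
Going back 27 days from August 27, 2026 reaches the end of the previous month; 100 − 27 = 73 left.
July 2026 has 31 days: 73 − 31 = 42 left.
June 2026 has 30 days: 42 − 30 = 12 left.
May 2026 has 31 days; 31 − 12 = 19 → May 19, 2026.

May 19, 2026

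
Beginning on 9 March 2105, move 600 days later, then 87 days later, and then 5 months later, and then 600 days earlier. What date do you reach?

November 2, 2105

Counting forward 600 days from March 9, 2105:
March has 31 days, so 31 − 9 = 22 days remain after March 9, 2105; 600 − 22 = 578 left.
April 2105 has 30 days: 578 − 30 = 548 left.
May 2105 has 31 days: 548 − 31 = 517 left.
June 2105 has 30 days: 517 − 30 = 487 left.
July 2105 has 31 days: 487 − 31 = 456 left.
August 2105 has 31 days: 456 − 31 = 425 left.
September 2105 has 30 days: 425 − 30 = 395 left.
October 2105 has 31 days: 395 − 31 = 364 left.
November 2105 has 30 days: 364 − 30 = 334 left.
December 2105 has 31 days: 334 − 31 = 303 left.
January 2106 has 31 days: 303 − 31 = 272 left.
February 2106 has 28 days (2106 is not a leap year): 272 − 28 = 244 left.
March 2106 has 31 days: 244 − 31 = 213 left.
April 2106 has 30 days: 213 − 30 = 183 left.
May 2106 has 31 days: 183 − 31 = 152 left.
June 2106 has 30 days: 152 − 30 = 122 left.
July 2106 has 31 days: 122 − 31 = 91 left.
August 2106 has 31 days: 91 − 31 = 60 left.
September 2106 has 30 days: 60 − 30 = 30 left.
30 days into October 2106 → October 30, 2106.
Advancing 87 days from October 30, 2106:
October has 31 days, so 31 − 30 = 1 day remains after October 30, 2106; 87 − 1 = 86 left.
November 2106 has 30 days: 86 − 30 = 56 left.
December 2106 has 31 days: 56 − 31 = 25 left.
25 days into January 2107 → January 25, 2107.
Advancing 5 months from January 25, 2107:
month 1 + 5 = 6 → June 2107.
Day 25 is valid in June, giving June 25, 2107.
Subtracting 600 days from June 25, 2107:
Going back 25 days from June 25, 2107 reaches the end of the previous month; 600 − 25 = 575 left.
May 2107 has 31 days: 575 − 31 = 544 left.
April 2107 has 30 days: 544 − 30 = 514 left.
March 2107 has 31 days: 514 − 31 = 483 left.
February 2107 has 28 days (2107 is not a leap year): 483 − 28 = 455 left.
January 2107 has 31 days: 455 − 31 = 424 left.
December 2106 has 31 days: 424 − 31 = 393 left.
November 2106 has 30 days: 393 − 30 = 363 left.
October 2106 has 31 days: 363 − 31 = 332 left.
September 2106 has 30 days: 332 − 30 = 302 left.
August 2106 has 31 days: 302 − 31 = 271 left.
July 2106 has 31 days: 271 − 31 = 240 left.
June 2106 has 30 days: 240 − 30 = 210 left.
May 2106 has 31 days: 210 − 31 = 179 left.
April 2106 has 30 days: 179 − 30 = 149 left.
March 2106 has 31 days: 149 − 31 = 118 left.
February 2106 has 28 days (2106 is not a leap year): 118 − 28 = 90 left.
January 2106 has 31 days: 90 − 31 = 59 left.
December 2105 has 31 days: 59 − 31 = 28 left.
November 2105 has 30 days; 30 − 28 = 2 → November 2, 2105.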